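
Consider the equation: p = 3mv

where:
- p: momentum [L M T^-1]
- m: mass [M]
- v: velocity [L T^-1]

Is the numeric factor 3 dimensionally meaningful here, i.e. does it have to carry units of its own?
No

p has dimensions [L M T^-1] and mv already has dimensions [L M T^-1], so the equation balances without 3 contributing any dimensions. 3 is a pure (dimensionless) number; changing or removing it would not affect dimensional consistency.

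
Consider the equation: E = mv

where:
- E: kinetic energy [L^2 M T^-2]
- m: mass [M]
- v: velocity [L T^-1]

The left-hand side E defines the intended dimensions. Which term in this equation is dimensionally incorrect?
The right-hand side term mv

E has dimensions [L^2 M T^-2], but mv has dimensions [L M T^-1], so the term mv is dimensionally wrong for E.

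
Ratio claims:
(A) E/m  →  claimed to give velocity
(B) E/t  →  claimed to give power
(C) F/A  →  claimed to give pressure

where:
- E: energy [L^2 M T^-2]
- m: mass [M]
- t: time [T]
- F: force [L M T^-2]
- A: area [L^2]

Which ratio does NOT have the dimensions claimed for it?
(A) E/m does not give velocity

(A) E/m: [L^2 T^-2] ≠ velocity [L T^-1] ✗
(B) E/t: [L^2 M T^-3] = power [L^2 M T^-3] ✓
(C) F/A: [L^-1 M T^-2] = pressure [L^-1 M T^-2] ✓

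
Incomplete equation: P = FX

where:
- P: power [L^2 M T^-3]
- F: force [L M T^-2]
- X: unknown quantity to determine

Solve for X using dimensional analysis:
X = v (velocity), dimensions [L T^-1]

P has dimensions [L^2 M T^-3]; the rest of the RHS (F) has dimensions [L M T^-2].
So X must have dimensions [L T^-1] — X = v (velocity).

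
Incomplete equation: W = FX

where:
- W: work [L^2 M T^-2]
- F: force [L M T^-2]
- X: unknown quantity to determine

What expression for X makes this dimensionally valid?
X = d (distance), dimensions [L]

W has dimensions [L^2 M T^-2]; the rest of the RHS (F) has dimensions [L M T^-2].
So X must have dimensions [L] — X = d (distance).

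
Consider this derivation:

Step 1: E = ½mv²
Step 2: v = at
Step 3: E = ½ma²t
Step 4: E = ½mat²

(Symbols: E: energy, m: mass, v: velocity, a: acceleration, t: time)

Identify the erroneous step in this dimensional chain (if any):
Step 3

Step 1: E = ½mv² → LHS [L^2 M T^-2], RHS [L^2 M T^-2] ✓
Step 2: v = at → LHS [L T^-1], RHS [L T^-1] ✓
Step 3: E = ½ma²t → LHS [L^2 M T^-2], RHS [L^2 M T^-3] ✗

The first dimensional inconsistency appears in step 3: E = ½ma²t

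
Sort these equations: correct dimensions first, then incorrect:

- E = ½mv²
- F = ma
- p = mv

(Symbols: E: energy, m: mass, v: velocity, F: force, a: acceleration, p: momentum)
Dimensionally correct: E = ½mv², F = ma, p = mv
Dimensionally incorrect: none
Ordered (correct first, then incorrect): E = ½mv², F = ma, p = mv

- E = ½mv²: LHS [L^2 M T^-2], RHS [L^2 M T^-2] → correct ✓
- F = ma: LHS [L M T^-2], RHS [L M T^-2] → correct ✓
- p = mv: LHS [L M T^-1], RHS [L M T^-1] → correct ✓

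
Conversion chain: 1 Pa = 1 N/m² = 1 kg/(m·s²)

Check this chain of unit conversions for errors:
The chain is correct (no errors).

Correct: Pascal is Newton per square meter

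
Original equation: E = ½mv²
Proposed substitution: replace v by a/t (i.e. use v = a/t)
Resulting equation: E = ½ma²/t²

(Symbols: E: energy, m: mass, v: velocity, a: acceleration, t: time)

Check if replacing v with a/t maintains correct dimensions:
No

[v] = [L T^-1] and [a/t] = [L T^-3]. These differ, so the substitution replaces a quantity by one of different dimensions and the result E = ½ma²/t² has LHS [L^2 M T^-2] vs RHS [L^2 M T^-6] — inconsistent.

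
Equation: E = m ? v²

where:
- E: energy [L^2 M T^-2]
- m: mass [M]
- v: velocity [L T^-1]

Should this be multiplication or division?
multiplication (×): E = m × v²

E [L^2 M T^-2]; m [M]; v² [L^2 T^-2].
m × v² → [L^2 M T^-2] ✓
m ÷ v² → [L^-2 M T^2] ✗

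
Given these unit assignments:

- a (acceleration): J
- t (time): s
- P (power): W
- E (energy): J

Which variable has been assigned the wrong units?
a

The variable a (acceleration) should have units m/s², not J.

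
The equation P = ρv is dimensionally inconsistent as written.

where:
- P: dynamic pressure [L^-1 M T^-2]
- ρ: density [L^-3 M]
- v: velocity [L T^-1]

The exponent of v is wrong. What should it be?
The exponent of v should be 2: P = ρv^2

The LHS P has dimensions [L^-1 M T^-2]; v has dimensions [L T^-1].
As written, the RHS ρv (exponent 1 on v) has dimensions [L^-2 M T^-1], which does not match.
With exponent 2, the RHS ρv^2 has dimensions [L^-1 M T^-2], matching the LHS.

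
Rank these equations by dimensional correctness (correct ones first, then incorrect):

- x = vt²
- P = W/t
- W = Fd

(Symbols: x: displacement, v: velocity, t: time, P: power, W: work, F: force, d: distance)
Dimensionally correct: P = W/t, W = Fd
Dimensionally incorrect: x = vt²
Ordered (correct first, then incorrect): P = W/t, W = Fd, x = vt²

- x = vt²: LHS [L], RHS [L T] → incorrect ✗
- P = W/t: LHS [L^2 M T^-3], RHS [L^2 M T^-3] → correct ✓
- W = Fd: LHS [L^2 M T^-2], RHS [L^2 M T^-2] → correct ✓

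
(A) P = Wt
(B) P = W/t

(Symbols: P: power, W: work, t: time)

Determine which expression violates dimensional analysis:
(A)

(A) P = Wt: LHS [L^2 M T^-3], RHS [L^2 M T^-1] ✗
(B) P = W/t: LHS [L^2 M T^-3], RHS [L^2 M T^-3] ✓

Expression (A) P = Wt is dimensionally incorrect.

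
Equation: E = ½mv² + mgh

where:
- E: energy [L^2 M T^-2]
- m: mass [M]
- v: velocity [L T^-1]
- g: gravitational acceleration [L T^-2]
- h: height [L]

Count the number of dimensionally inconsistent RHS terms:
0

LHS E: [L^2 M T^-2]
- ½mv²: [L^2 M T^-2] ✓
- mgh: [L^2 M T^-2] ✓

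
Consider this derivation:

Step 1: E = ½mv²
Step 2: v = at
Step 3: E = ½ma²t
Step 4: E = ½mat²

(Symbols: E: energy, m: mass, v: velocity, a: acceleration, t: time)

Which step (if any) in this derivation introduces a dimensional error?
Step 3

Step 1: E = ½mv² → LHS [L^2 M T^-2], RHS [L^2 M T^-2] ✓
Step 2: v = at → LHS [L T^-1], RHS [L T^-1] ✓
Step 3: E = ½ma²t → LHS [L^2 M T^-2], RHS [L^2 M T^-3] ✗

The first dimensional inconsistency appears in step 3: E = ½ma²t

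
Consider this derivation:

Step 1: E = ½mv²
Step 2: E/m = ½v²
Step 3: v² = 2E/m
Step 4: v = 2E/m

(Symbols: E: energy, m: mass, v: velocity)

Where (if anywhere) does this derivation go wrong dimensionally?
Step 4

Step 1: E = ½mv² → LHS [L^2 M T^-2], RHS [L^2 M T^-2] ✓
Step 2: E/m = ½v² → LHS [L^2 T^-2], RHS [L^2 T^-2] ✓
Step 3: v² = 2E/m → LHS [L^2 T^-2], RHS [L^2 T^-2] ✓
Step 4: v = 2E/m → LHS [L T^-1], RHS [L^2 T^-2] ✗

The first dimensional inconsistency appears in step 4: v = 2E/m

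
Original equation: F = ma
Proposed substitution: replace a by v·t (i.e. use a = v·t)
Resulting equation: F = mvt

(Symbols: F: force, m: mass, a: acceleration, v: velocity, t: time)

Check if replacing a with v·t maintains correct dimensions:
No

[a] = [L T^-2] and [v·t] = [L]. These differ, so the substitution replaces a quantity by one of different dimensions and the result F = mvt has LHS [L M T^-2] vs RHS [L M] — inconsistent.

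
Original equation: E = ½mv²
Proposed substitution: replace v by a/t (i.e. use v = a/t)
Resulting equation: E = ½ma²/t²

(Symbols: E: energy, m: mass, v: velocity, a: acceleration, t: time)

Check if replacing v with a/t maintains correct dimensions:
No

[v] = [L T^-1] and [a/t] = [L T^-3]. These differ, so the substitution replaces a quantity by one of different dimensions and the result E = ½ma²/t² has LHS [L^2 M T^-2] vs RHS [L^2 M T^-6] — inconsistent.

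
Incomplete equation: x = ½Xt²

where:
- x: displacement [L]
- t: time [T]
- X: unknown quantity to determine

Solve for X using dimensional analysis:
X = a (acceleration), dimensions [L T^-2]

x has dimensions [L]; the rest of the RHS (½ t²) has dimensions [T^2].
So X must have dimensions [L T^-2] — X = a (acceleration).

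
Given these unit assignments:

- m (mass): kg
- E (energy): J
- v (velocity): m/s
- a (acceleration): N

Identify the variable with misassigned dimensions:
a

The variable a (acceleration) should have units m/s², not N.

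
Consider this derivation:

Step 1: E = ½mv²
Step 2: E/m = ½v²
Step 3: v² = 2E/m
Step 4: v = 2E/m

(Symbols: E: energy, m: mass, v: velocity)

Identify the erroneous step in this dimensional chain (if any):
Step 4

Step 1: E = ½mv² → LHS [L^2 M T^-2], RHS [L^2 M T^-2] ✓
Step 2: E/m = ½v² → LHS [L^2 T^-2], RHS [L^2 T^-2] ✓
Step 3: v² = 2E/m → LHS [L^2 T^-2], RHS [L^2 T^-2] ✓
Step 4: v = 2E/m → LHS [L T^-1], RHS [L^2 T^-2] ✗

The first dimensional inconsistency appears in step 4: v = 2E/m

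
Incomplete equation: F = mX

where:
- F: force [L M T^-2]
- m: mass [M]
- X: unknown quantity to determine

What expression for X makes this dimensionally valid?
X = a (acceleration), dimensions [L T^-2]

F has dimensions [L M T^-2]; the rest of the RHS (m) has dimensions [M].
So X must have dimensions [L T^-2] — X = a (acceleration).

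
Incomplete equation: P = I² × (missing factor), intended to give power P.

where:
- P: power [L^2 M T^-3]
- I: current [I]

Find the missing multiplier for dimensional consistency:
R (resistance), dimensions [I^-2 L^2 M T^-3]

P has dimensions [L^2 M T^-3] and I² has dimensions [I^2].
The missing factor must have dimensions [L^2 M T^-3] / [I^2] = [I^-2 L^2 M T^-3], i.e. resistance (R).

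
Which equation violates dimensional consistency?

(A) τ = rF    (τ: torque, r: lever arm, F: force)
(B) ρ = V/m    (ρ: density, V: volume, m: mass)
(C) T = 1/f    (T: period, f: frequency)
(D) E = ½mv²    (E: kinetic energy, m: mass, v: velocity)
(B) ρ = V/m

The equation (B) ρ = V/m is dimensionally incorrect.

LHS (ρ): [L^-3 M]
RHS (V/m): [L^3 M^-1] ✗

The dimensions do not match. The other three equations balance.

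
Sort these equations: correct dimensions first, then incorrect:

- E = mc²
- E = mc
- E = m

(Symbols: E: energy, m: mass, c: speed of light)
Dimensionally correct: E = mc²
Dimensionally incorrect: E = mc, E = m
Ordered (correct first, then incorrect): E = mc², E = mc, E = m

- E = mc²: LHS [L^2 M T^-2], RHS [L^2 M T^-2] → correct ✓
- E = mc: LHS [L^2 M T^-2], RHS [L M T^-1] → incorrect ✗
- E = m: LHS [L^2 M T^-2], RHS [M] → incorrect ✗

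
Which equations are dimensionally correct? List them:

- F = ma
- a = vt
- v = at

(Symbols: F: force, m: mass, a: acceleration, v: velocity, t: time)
Dimensionally correct: F = ma, v = at
Dimensionally incorrect: a = vt
Ordered (correct first, then incorrect): F = ma, v = at, a = vt

- F = ma: LHS [L M T^-2], RHS [L M T^-2] → correct ✓
- a = vt: LHS [L T^-2], RHS [L] → incorrect ✗
- v = at: LHS [L T^-1], RHS [L T^-1] → correct ✓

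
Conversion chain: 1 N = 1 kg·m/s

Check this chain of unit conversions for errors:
The chain is incorrect (it contains an error).

Incorrect: Newton is kg·m/s², not kg·m/s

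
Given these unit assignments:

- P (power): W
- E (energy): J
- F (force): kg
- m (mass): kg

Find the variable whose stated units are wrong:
F

The variable F (force) should have units N, not kg.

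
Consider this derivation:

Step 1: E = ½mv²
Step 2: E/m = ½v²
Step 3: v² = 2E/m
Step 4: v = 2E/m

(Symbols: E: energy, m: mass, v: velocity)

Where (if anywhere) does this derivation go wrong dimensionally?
Step 4

Step 1: E = ½mv² → LHS [L^2 M T^-2], RHS [L^2 M T^-2] ✓
Step 2: E/m = ½v² → LHS [L^2 T^-2], RHS [L^2 T^-2] ✓
Step 3: v² = 2E/m → LHS [L^2 T^-2], RHS [L^2 T^-2] ✓
Step 4: v = 2E/m → LHS [L T^-1], RHS [L^2 T^-2] ✗

The first dimensional inconsistency appears in step 4: v = 2E/m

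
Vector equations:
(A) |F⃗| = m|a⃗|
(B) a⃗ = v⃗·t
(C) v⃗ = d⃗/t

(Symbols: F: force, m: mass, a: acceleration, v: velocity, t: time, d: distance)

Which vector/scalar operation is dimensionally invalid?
(B) a⃗ = v⃗·t

(A) |F⃗| = m|a⃗|: LHS [L M T^-2], RHS [L M T^-2] ✓ — magnitudes of vectors are scalars
(B) a⃗ = v⃗·t: LHS [L T^-2], RHS [L] ✗ — acceleration is velocity per time; should be v⃗/t
(C) v⃗ = d⃗/t: LHS [L T^-1], RHS [L T^-1] ✓ — displacement (vector) divided by time (scalar)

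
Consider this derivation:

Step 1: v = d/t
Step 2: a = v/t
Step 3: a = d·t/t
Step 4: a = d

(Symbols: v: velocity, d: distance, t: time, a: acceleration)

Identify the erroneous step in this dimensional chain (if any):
Step 3

Step 1: v = d/t → LHS [L T^-1], RHS [L T^-1] ✓
Step 2: a = v/t → LHS [L T^-2], RHS [L T^-2] ✓
Step 3: a = d·t/t → LHS [L T^-2], RHS [L] ✗

The first dimensional inconsistency appears in step 3: a = d·t/t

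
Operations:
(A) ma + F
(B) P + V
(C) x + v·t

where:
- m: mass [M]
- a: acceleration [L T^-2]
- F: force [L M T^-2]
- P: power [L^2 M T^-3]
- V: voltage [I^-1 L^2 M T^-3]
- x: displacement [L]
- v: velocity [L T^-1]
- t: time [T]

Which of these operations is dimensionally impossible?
(B) P + V

(A) ma + F: ma [L M T^-2] and F [L M T^-2] — same dimensions ✓
(B) P + V: P [L^2 M T^-3] and V [I^-1 L^2 M T^-3] — different dimensions cannot be added/subtracted ✗
(C) x + v·t: x [L] and v·t [L] — same dimensions ✓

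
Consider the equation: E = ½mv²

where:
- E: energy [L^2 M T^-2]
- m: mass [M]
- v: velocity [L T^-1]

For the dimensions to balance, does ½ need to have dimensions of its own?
No

E has dimensions [L^2 M T^-2] and mv² already has dimensions [L^2 M T^-2], so the equation balances without ½ contributing any dimensions. ½ is a pure (dimensionless) number; changing or removing it would not affect dimensional consistency.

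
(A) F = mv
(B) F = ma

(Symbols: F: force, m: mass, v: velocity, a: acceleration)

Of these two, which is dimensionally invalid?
(A)

(A) F = mv: LHS [L M T^-2], RHS [L M T^-1] ✗
(B) F = ma: LHS [L M T^-2], RHS [L M T^-2] ✓

Expression (A) F = mv is dimensionally incorrect.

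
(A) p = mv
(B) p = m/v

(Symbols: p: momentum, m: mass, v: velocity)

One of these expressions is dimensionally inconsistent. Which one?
(B)

(A) p = mv: LHS [L M T^-1], RHS [L M T^-1] ✓
(B) p = m/v: LHS [L M T^-1], RHS [L^-1 M T] ✗

Expression (B) p = m/v is dimensionally incorrect.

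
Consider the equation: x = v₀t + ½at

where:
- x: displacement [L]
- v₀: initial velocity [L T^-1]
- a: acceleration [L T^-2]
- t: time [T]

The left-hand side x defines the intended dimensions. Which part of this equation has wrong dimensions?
The term ½at

Checking each RHS term against the LHS:
- v₀t: [L] — matches x [L] ✓
- ½at: [L T^-1] — does NOT match x [L] ✗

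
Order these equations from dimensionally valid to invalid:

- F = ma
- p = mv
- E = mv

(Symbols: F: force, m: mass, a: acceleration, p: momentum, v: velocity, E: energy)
Dimensionally correct: F = ma, p = mv
Dimensionally incorrect: E = mv
Ordered (correct first, then incorrect): F = ma, p = mv, E = mv

- F = ma: LHS [L M T^-2], RHS [L M T^-2] → correct ✓
- p = mv: LHS [L M T^-1], RHS [L M T^-1] → correct ✓
- E = mv: LHS [L^2 M T^-2], RHS [L M T^-1] → incorrect ✗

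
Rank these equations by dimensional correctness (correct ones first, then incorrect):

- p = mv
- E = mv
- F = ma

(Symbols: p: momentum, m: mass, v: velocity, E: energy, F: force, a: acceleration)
Dimensionally correct: p = mv, F = ma
Dimensionally incorrect: E = mv
Ordered (correct first, then incorrect): p = mv, F = ma, E = mv

- p = mv: LHS [L M T^-1], RHS [L M T^-1] → correct ✓
- E = mv: LHS [L^2 M T^-2], RHS [L M T^-1] → incorrect ✗
- F = ma: LHS [L M T^-2], RHS [L M T^-2] → correct ✓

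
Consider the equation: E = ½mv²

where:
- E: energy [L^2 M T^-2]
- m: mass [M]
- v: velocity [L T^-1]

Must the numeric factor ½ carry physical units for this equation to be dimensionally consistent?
No

E has dimensions [L^2 M T^-2] and mv² already has dimensions [L^2 M T^-2], so the equation balances without ½ contributing any dimensions. ½ is a pure (dimensionless) number; changing or removing it would not affect dimensional consistency.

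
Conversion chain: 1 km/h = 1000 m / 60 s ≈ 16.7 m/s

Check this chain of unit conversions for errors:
The chain is incorrect (it contains an error).

Incorrect: 1 h = 3600 s, not 60 s (1 km/h ≈ 0.278 m/s)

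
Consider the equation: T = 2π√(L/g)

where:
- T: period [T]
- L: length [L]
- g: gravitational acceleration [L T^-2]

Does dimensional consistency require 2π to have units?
No

T has dimensions [T] and √(L/g) already has dimensions [T], so the equation balances without 2π contributing any dimensions. 2π is a pure (dimensionless) number; changing or removing it would not affect dimensional consistency.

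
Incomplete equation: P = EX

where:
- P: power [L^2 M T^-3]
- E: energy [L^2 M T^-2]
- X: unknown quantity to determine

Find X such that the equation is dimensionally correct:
X = f (inverse time / frequency (1/t)), dimensions [T^-1]

P has dimensions [L^2 M T^-3]; the rest of the RHS (E) has dimensions [L^2 M T^-2].
So X must have dimensions [T^-1] — X = f (inverse time / frequency (1/t)).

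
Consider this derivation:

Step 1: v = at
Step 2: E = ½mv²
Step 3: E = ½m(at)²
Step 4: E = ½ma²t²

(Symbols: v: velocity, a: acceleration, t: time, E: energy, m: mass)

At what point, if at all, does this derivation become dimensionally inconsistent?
No step introduces an error — all steps are dimensionally consistent.

Step 1: v = at → LHS [L T^-1], RHS [L T^-1] ✓
Step 2: E = ½mv² → LHS [L^2 M T^-2], RHS [L^2 M T^-2] ✓
Step 3: E = ½m(at)² → LHS [L^2 M T^-2], RHS [L^2 M T^-2] ✓
Step 4: E = ½ma²t² → LHS [L^2 M T^-2], RHS [L^2 M T^-2] ✓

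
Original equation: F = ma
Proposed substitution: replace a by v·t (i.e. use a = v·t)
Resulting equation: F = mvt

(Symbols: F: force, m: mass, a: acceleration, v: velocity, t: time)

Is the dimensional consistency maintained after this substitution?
No

[a] = [L T^-2] and [v·t] = [L]. These differ, so the substitution replaces a quantity by one of different dimensions and the result F = mvt has LHS [L M T^-2] vs RHS [L M] — inconsistent.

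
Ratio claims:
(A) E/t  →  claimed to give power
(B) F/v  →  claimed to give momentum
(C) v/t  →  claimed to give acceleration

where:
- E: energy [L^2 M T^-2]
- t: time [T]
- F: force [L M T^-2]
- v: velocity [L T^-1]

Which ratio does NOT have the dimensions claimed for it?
(B) F/v does not give momentum

(A) E/t: [L^2 M T^-3] = power [L^2 M T^-3] ✓
(B) F/v: [M T^-1] ≠ momentum [L M T^-1] ✗
(C) v/t: [L T^-2] = acceleration [L T^-2] ✓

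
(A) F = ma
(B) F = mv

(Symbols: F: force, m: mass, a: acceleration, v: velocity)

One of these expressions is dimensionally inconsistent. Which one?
(B)

(A) F = ma: LHS [L M T^-2], RHS [L M T^-2] ✓
(B) F = mv: LHS [L M T^-2], RHS [L M T^-1] ✗

Expression (B) F = mv is dimensionally incorrect.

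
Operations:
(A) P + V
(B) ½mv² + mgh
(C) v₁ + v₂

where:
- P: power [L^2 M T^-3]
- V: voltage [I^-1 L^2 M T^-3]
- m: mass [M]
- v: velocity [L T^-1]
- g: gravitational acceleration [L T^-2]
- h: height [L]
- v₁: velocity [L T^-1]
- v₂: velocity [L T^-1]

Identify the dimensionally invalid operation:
(A) P + V

(A) P + V: P [L^2 M T^-3] and V [I^-1 L^2 M T^-3] — different dimensions cannot be added/subtracted ✗
(B) ½mv² + mgh: ½mv² [L^2 M T^-2] and mgh [L^2 M T^-2] — same dimensions ✓
(C) v₁ + v₂: v₁ [L T^-1] and v₂ [L T^-1] — same dimensions ✓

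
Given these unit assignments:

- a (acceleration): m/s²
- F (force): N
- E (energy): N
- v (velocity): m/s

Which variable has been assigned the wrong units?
E

The variable E (energy) should have units J, not N.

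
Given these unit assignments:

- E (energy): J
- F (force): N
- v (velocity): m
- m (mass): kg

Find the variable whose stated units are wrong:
v

The variable v (velocity) should have units m/s, not m.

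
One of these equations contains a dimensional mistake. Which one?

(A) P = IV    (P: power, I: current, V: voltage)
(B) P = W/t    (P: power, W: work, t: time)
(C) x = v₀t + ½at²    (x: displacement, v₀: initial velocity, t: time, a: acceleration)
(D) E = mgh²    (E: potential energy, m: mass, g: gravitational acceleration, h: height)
(D) E = mgh²

The equation (D) E = mgh² is dimensionally incorrect.

LHS (E): [L^2 M T^-2]
RHS (mgh²): [L^3 M T^-2] ✗

The dimensions do not match. The other three equations balance.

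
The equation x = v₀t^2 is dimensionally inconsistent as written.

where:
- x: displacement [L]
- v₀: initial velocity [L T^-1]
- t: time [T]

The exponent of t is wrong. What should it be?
The exponent of t should be 1: x = v₀t

The LHS x has dimensions [L]; t has dimensions [T].
As written, the RHS v₀t^2 (exponent 2 on t) has dimensions [L T], which does not match.
With exponent 1, the RHS v₀t has dimensions [L], matching the LHS.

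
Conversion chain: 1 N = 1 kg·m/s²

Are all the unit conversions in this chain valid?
The chain is correct (no errors).

Correct: Newton is defined as kg·m/s²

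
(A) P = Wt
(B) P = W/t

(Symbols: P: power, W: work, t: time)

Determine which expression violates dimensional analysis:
(A)

(A) P = Wt: LHS [L^2 M T^-3], RHS [L^2 M T^-1] ✗
(B) P = W/t: LHS [L^2 M T^-3], RHS [L^2 M T^-3] ✓

Expression (A) P = Wt is dimensionally incorrect.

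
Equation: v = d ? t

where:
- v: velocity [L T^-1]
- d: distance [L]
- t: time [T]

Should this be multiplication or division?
division (÷): v = d ÷ t

v [L T^-1]; d [L]; t [T].
d × t → [L T] ✗
d ÷ t → [L T^-1] ✓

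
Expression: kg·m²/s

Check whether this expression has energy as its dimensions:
No

The expression kg·m²/s has dimensions [L^2 M T^-1], but energy has dimensions [L^2 M T^-2].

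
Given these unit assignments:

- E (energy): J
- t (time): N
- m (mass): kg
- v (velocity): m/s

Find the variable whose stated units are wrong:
t

The variable t (time) should have units s, not N.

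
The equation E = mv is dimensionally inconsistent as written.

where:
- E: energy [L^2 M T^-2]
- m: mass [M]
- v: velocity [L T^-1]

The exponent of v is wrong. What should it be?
The exponent of v should be 2: E = mv^2

The LHS E has dimensions [L^2 M T^-2]; v has dimensions [L T^-1].
As written, the RHS mv (exponent 1 on v) has dimensions [L M T^-1], which does not match.
With exponent 2, the RHS mv^2 has dimensions [L^2 M T^-2], matching the LHS.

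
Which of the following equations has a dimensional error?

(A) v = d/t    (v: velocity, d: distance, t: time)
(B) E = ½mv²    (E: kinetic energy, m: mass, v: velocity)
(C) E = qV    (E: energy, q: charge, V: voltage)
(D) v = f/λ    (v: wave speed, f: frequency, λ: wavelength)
(D) v = f/λ

The equation (D) v = f/λ is dimensionally incorrect.

LHS (v): [L T^-1]
RHS (f/λ): [L^-1 T^-1] ✗

The dimensions do not match. The other three equations balance.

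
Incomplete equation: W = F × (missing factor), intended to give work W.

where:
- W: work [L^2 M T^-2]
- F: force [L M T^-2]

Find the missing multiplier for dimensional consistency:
d (distance), dimensions [L]

W has dimensions [L^2 M T^-2] and F has dimensions [L M T^-2].
The missing factor must have dimensions [L^2 M T^-2] / [L M T^-2] = [L], i.e. distance (d).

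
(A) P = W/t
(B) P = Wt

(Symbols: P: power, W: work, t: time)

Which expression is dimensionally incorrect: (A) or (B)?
(B)

(A) P = W/t: LHS [L^2 M T^-3], RHS [L^2 M T^-3] ✓
(B) P = Wt: LHS [L^2 M T^-3], RHS [L^2 M T^-1] ✗

Expression (B) P = Wt is dimensionally incorrect.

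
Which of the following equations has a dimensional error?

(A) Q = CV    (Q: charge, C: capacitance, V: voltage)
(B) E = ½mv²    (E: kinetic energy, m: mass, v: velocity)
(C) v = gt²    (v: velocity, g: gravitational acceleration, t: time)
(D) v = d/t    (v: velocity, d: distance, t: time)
(C) v = gt²

The equation (C) v = gt² is dimensionally incorrect.

LHS (v): [L T^-1]
RHS (gt²): [L] ✗

The dimensions do not match. The other three equations balance.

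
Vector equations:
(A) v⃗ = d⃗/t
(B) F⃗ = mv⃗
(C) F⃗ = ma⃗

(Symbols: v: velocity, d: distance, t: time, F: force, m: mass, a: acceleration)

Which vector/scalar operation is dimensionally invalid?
(B) F⃗ = mv⃗

(A) v⃗ = d⃗/t: LHS [L T^-1], RHS [L T^-1] ✓ — displacement (vector) divided by time (scalar)
(B) F⃗ = mv⃗: LHS [L M T^-2], RHS [L M T^-1] ✗ — mass times velocity is momentum, not force; should be ma⃗
(C) F⃗ = ma⃗: LHS [L M T^-2], RHS [L M T^-2] ✓ — Force and acceleration are vectors, mass is a scalar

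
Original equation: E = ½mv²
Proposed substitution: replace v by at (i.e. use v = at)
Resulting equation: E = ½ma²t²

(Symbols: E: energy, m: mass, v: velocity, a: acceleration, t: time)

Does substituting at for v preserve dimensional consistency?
Yes

[v] = [L T^-1] and [at] = [L T^-1]. These match, so the substitution replaces a quantity by one of the same dimensions and the result E = ½ma²t² has LHS [L^2 M T^-2] vs RHS [L^2 M T^-2] — still consistent.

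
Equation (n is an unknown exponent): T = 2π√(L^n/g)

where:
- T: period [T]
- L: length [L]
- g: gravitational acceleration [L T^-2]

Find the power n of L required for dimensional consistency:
n = 1

T has dimensions [T]; L has dimensions [L].
With n = 1: 2π√(L^1/g) has dimensions [T], matching the LHS ✓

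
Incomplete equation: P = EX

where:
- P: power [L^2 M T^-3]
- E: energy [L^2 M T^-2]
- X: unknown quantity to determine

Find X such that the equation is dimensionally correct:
X = f (inverse time / frequency (1/t)), dimensions [T^-1]

P has dimensions [L^2 M T^-3]; the rest of the RHS (E) has dimensions [L^2 M T^-2].
So X must have dimensions [T^-1] — X = f (inverse time / frequency (1/t)).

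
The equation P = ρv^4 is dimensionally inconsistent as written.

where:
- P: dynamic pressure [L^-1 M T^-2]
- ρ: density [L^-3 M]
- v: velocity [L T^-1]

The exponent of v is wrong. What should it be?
The exponent of v should be 2: P = ρv^2

The LHS P has dimensions [L^-1 M T^-2]; v has dimensions [L T^-1].
As written, the RHS ρv^4 (exponent 4 on v) has dimensions [L M T^-4], which does not match.
With exponent 2, the RHS ρv^2 has dimensions [L^-1 M T^-2], matching the LHS.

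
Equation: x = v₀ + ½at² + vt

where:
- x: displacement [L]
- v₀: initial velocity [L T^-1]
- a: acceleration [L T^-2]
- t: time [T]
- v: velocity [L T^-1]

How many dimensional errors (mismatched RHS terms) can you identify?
1

LHS x: [L]
- v₀: [L T^-1] ✗
- ½at²: [L] ✓
- vt: [L] ✓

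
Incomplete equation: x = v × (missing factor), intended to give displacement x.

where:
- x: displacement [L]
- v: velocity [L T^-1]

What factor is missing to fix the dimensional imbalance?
t (time), dimensions [T]

x has dimensions [L] and v has dimensions [L T^-1].
The missing factor must have dimensions [L] / [L T^-1] = [T], i.e. time (t).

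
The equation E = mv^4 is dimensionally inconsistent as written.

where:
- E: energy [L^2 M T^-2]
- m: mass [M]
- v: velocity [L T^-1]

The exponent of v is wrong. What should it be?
The exponent of v should be 2: E = mv^2

The LHS E has dimensions [L^2 M T^-2]; v has dimensions [L T^-1].
As written, the RHS mv^4 (exponent 4 on v) has dimensions [L^4 M T^-4], which does not match.
With exponent 2, the RHS mv^2 has dimensions [L^2 M T^-2], matching the LHS.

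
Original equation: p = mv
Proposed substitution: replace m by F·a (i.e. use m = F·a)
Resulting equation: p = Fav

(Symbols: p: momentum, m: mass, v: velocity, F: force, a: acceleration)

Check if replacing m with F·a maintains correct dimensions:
No

[m] = [M] and [F·a] = [L^2 M T^-4]. These differ, so the substitution replaces a quantity by one of different dimensions and the result p = Fav has LHS [L M T^-1] vs RHS [L^3 M T^-5] — inconsistent.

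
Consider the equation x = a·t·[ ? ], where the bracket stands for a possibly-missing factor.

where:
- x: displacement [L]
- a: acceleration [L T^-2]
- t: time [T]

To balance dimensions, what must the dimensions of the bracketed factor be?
[T] — time (e.g. t)

x has dimensions [L]; a·t has dimensions [L T^-1].
The bracketed factor must supply [L] / [L T^-1] = [T].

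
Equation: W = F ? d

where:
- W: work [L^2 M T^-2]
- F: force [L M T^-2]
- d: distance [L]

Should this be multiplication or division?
multiplication (×): W = F × d

W [L^2 M T^-2]; F [L M T^-2]; d [L].
F × d → [L^2 M T^-2] ✓
F ÷ d → [M T^-2] ✗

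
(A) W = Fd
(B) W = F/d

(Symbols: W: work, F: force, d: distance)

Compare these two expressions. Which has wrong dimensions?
(B)

(A) W = Fd: LHS [L^2 M T^-2], RHS [L^2 M T^-2] ✓
(B) W = F/d: LHS [L^2 M T^-2], RHS [M T^-2] ✗

Expression (B) W = F/d is dimensionally incorrect.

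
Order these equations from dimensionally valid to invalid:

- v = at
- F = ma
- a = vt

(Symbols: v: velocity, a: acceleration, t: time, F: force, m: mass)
Dimensionally correct: v = at, F = ma
Dimensionally incorrect: a = vt
Ordered (correct first, then incorrect): v = at, F = ma, a = vt

- v = at: LHS [L T^-1], RHS [L T^-1] → correct ✓
- F = ma: LHS [L M T^-2], RHS [L M T^-2] → correct ✓
- a = vt: LHS [L T^-2], RHS [L] → incorrect ✗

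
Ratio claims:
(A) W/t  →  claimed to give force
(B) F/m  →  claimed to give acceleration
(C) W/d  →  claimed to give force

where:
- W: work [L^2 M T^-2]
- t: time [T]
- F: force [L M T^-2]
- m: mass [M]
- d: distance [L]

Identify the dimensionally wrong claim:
(A) W/t does not give force

(A) W/t: [L^2 M T^-3] ≠ force [L M T^-2] ✗
(B) F/m: [L T^-2] = acceleration [L T^-2] ✓
(C) W/d: [L M T^-2] = force [L M T^-2] ✓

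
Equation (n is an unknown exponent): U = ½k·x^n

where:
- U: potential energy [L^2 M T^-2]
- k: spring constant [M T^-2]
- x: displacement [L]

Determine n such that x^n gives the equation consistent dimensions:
n = 2

U has dimensions [L^2 M T^-2]; x has dimensions [L].
The rest of the RHS has dimensions [M T^-2], so x^n must supply [L^2].
With n = 2: ½k·x^2 has dimensions [L^2 M T^-2], matching the LHS ✓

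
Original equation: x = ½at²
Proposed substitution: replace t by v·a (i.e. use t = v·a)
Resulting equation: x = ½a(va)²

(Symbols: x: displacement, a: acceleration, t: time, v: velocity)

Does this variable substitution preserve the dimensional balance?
No

[t] = [T] and [v·a] = [L^2 T^-3]. These differ, so the substitution replaces a quantity by one of different dimensions and the result x = ½a(va)² has LHS [L] vs RHS [L^5 T^-8] — inconsistent.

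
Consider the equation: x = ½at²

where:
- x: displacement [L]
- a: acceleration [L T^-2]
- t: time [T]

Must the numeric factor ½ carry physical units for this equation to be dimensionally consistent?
No

x has dimensions [L] and at² already has dimensions [L], so the equation balances without ½ contributing any dimensions. ½ is a pure (dimensionless) number; changing or removing it would not affect dimensional consistency.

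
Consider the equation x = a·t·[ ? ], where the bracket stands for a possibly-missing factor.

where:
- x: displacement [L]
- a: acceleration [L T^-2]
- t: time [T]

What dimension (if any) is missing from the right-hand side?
[T] — time (e.g. t)

x has dimensions [L]; a·t has dimensions [L T^-1].
The bracketed factor must supply [L] / [L T^-1] = [T].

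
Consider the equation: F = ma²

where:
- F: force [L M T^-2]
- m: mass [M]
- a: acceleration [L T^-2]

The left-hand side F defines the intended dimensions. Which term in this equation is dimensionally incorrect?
The right-hand side term ma²

F has dimensions [L M T^-2], but ma² has dimensions [L^2 M T^-4], so the term ma² is dimensionally wrong for F.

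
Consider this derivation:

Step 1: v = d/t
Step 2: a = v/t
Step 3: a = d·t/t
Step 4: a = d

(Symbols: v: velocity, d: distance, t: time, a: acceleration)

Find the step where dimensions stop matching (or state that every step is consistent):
Step 3

Step 1: v = d/t → LHS [L T^-1], RHS [L T^-1] ✓
Step 2: a = v/t → LHS [L T^-2], RHS [L T^-2] ✓
Step 3: a = d·t/t → LHS [L T^-2], RHS [L] ✗

The first dimensional inconsistency appears in step 3: a = d·t/t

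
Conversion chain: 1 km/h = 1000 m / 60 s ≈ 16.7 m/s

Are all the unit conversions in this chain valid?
The chain is incorrect (it contains an error).

Incorrect: 1 h = 3600 s, not 60 s (1 km/h ≈ 0.278 m/s)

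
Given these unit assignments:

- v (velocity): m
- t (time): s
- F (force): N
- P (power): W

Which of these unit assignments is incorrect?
v

The variable v (velocity) should have units m/s, not m.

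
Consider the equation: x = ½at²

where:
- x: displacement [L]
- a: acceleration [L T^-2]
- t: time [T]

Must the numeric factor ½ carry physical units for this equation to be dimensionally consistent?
No

x has dimensions [L] and at² already has dimensions [L], so the equation balances without ½ contributing any dimensions. ½ is a pure (dimensionless) number; changing or removing it would not affect dimensional consistency.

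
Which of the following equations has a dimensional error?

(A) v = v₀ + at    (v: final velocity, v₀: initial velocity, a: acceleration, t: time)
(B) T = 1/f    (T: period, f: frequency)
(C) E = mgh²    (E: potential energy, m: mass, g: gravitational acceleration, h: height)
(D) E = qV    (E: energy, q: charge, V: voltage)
(C) E = mgh²

The equation (C) E = mgh² is dimensionally incorrect.

LHS (E): [L^2 M T^-2]
RHS (mgh²): [L^3 M T^-2] ✗

The dimensions do not match. The other three equations balance.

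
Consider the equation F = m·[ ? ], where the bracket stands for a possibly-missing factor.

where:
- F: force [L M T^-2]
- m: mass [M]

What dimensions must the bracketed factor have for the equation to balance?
[L T^-2] — acceleration (e.g. a)

F has dimensions [L M T^-2]; m has dimensions [M].
The bracketed factor must supply [L M T^-2] / [M] = [L T^-2].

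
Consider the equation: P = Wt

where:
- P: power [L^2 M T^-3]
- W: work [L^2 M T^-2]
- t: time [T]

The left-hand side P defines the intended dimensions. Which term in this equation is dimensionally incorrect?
The right-hand side term Wt

P has dimensions [L^2 M T^-3], but Wt has dimensions [L^2 M T^-1], so the term Wt is dimensionally wrong for P.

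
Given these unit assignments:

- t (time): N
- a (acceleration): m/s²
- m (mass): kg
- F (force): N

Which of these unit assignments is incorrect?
t

The variable t (time) should have units s, not N.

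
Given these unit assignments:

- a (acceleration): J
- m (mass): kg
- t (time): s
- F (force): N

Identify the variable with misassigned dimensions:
a

The variable a (acceleration) should have units m/s², not J.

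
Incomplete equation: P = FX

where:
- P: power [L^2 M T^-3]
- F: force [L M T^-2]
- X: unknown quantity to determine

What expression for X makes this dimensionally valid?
X = v (velocity), dimensions [L T^-1]

P has dimensions [L^2 M T^-3]; the rest of the RHS (F) has dimensions [L M T^-2].
So X must have dimensions [L T^-1] — X = v (velocity).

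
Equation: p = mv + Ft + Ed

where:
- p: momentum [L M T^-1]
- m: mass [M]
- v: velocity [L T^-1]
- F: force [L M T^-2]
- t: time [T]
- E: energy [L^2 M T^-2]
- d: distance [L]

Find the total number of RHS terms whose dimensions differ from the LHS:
1

LHS p: [L M T^-1]
- mv: [L M T^-1] ✓
- Ft: [L M T^-1] ✓
- Ed: [L^3 M T^-2] ✗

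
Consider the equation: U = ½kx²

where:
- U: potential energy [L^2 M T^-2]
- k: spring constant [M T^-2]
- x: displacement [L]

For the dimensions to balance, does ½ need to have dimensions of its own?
No

U has dimensions [L^2 M T^-2] and kx² already has dimensions [L^2 M T^-2], so the equation balances without ½ contributing any dimensions. ½ is a pure (dimensionless) number; changing or removing it would not affect dimensional consistency.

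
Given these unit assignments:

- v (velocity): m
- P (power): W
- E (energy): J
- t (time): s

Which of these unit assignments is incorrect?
v

The variable v (velocity) should have units m/s, not m.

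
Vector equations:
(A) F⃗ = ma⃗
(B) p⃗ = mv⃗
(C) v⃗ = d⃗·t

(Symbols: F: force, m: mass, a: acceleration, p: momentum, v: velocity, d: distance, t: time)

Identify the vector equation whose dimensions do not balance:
(C) v⃗ = d⃗·t

(A) F⃗ = ma⃗: LHS [L M T^-2], RHS [L M T^-2] ✓ — Force and acceleration are vectors, mass is a scalar
(B) p⃗ = mv⃗: LHS [L M T^-1], RHS [L M T^-1] ✓ — mass (scalar) times velocity (vector)
(C) v⃗ = d⃗·t: LHS [L T^-1], RHS [L T] ✗ — velocity is displacement per time; should be d⃗/t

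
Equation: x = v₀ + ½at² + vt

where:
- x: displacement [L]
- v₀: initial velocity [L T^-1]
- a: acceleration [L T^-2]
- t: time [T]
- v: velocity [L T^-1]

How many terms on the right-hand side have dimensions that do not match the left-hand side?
1

LHS x: [L]
- v₀: [L T^-1] ✗
- ½at²: [L] ✓
- vt: [L] ✓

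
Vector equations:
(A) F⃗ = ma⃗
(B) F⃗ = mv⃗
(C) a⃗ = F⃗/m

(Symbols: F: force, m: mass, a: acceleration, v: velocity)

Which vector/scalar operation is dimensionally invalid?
(B) F⃗ = mv⃗

(A) F⃗ = ma⃗: LHS [L M T^-2], RHS [L M T^-2] ✓ — Force and acceleration are vectors, mass is a scalar
(B) F⃗ = mv⃗: LHS [L M T^-2], RHS [L M T^-1] ✗ — mass times velocity is momentum, not force; should be ma⃗
(C) a⃗ = F⃗/m: LHS [L T^-2], RHS [L T^-2] ✓ — force (vector) divided by mass (scalar)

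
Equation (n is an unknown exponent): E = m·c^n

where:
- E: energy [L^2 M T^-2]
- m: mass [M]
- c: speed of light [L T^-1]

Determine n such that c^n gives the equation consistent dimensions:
n = 2

E has dimensions [L^2 M T^-2]; c has dimensions [L T^-1].
The rest of the RHS has dimensions [M], so c^n must supply [L^2 T^-2].
With n = 2: m·c^2 has dimensions [L^2 M T^-2], matching the LHS ✓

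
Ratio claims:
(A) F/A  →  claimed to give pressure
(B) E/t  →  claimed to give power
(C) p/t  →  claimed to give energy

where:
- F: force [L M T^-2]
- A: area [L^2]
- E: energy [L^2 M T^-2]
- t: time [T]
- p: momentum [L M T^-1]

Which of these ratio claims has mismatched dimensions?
(C) p/t does not give energy

(A) F/A: [L^-1 M T^-2] = pressure [L^-1 M T^-2] ✓
(B) E/t: [L^2 M T^-3] = power [L^2 M T^-3] ✓
(C) p/t: [L M T^-2] ≠ energy [L^2 M T^-2] ✗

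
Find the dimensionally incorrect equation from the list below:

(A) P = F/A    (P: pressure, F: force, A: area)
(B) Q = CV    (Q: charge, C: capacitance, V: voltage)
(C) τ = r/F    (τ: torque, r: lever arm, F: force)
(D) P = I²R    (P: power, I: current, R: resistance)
(C) τ = r/F

The equation (C) τ = r/F is dimensionally incorrect.

LHS (τ): [L^2 M T^-2]
RHS (r/F): [M^-1 T^2] ✗

The dimensions do not match. The other three equations balance.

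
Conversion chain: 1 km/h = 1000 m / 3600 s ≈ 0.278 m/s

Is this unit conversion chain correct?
The chain is correct (no errors).

Correct: 1 km = 1000 m, 1 h = 3600 s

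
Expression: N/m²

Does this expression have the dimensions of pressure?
Yes

The expression N/m² has dimensions [L^-1 M T^-2], which is exactly pressure [L^-1 M T^-2].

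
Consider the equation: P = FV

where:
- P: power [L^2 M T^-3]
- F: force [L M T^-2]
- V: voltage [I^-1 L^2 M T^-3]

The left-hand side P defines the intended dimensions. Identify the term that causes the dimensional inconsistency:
The right-hand side term FV

P has dimensions [L^2 M T^-3], but FV has dimensions [I^-1 L^3 M^2 T^-5], so the term FV is dimensionally wrong for P.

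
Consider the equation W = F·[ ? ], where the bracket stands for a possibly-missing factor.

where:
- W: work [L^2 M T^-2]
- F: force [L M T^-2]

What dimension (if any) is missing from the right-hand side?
[L] — length (e.g. a distance d)

W has dimensions [L^2 M T^-2]; F has dimensions [L M T^-2].
The bracketed factor must supply [L^2 M T^-2] / [L M T^-2] = [L].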